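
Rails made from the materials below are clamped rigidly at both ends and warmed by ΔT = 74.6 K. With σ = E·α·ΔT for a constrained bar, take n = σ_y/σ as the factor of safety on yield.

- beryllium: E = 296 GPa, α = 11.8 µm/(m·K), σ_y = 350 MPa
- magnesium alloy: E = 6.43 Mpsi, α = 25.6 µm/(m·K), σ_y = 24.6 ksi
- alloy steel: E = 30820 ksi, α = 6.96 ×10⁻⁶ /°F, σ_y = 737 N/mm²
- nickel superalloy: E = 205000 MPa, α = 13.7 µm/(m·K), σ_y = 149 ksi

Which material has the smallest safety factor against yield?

beryllium

Per material, after unit conversion:
  beryllium: E = 296.0, α = 11.8, σ_y = 350.0 → σ = 261 MPa, n = 1.34
  magnesium alloy: E = 44.33, α = 25.6, σ_y = 169.6 → σ = 84.7 MPa, n = 2.00
  alloy steel: E = 212.5, α = 12.5, σ_y = 737.0 → σ = 199 MPa, n = 3.71
  nickel superalloy: E = 205.0, α = 13.7, σ_y = 1027 → σ = 210 MPa, n = 4.90
The minimum is beryllium at n = 1.34.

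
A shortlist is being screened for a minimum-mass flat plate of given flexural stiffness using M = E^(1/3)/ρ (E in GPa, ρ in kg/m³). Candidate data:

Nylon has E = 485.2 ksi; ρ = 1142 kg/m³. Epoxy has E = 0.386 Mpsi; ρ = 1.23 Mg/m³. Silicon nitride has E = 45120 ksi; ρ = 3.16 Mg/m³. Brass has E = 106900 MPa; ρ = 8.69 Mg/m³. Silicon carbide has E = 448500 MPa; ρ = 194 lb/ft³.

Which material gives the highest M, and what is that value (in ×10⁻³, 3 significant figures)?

silicon carbide, M = 2.46×10⁻³

After converting to SI:
  nylon: E = 3.345 GPa, ρ = 1142 kg/m³
  epoxy: E = 2.661 GPa, ρ = 1230 kg/m³
  silicon nitride: E = 311.1 GPa, ρ = 3160 kg/m³
  brass: E = 106.9 GPa, ρ = 8690 kg/m³
  silicon carbide: E = 448.5 GPa, ρ = 3108 kg/m³
  silicon carbide: M = 2.46×10⁻³
  silicon nitride: M = 2.14×10⁻³
  nylon: M = 1.31×10⁻³
  epoxy: M = 1.13×10⁻³
  brass: M = 0.546×10⁻³
Silicon carbide ranks first.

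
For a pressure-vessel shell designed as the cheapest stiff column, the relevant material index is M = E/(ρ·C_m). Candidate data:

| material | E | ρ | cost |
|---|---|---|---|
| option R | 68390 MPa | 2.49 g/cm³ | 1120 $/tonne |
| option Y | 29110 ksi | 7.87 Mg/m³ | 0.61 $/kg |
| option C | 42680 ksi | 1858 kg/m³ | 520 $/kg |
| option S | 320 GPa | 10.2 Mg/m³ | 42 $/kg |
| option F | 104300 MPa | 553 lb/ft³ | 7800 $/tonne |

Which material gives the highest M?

Normalizing units and computing the index:
  option R: E = 68.39 GPa, ρ = 2490 kg/m³, cost = 1.120 $/kg
  option Y: E = 200.7 GPa, ρ = 7870 kg/m³, cost = 0.6100 $/kg
  option C: E = 294.3 GPa, ρ = 1858 kg/m³, cost = 520.0 $/kg
  option S: E = 320.0 GPa, ρ = 10200 kg/m³, cost = 42.00 $/kg
  option F: E = 104.3 GPa, ρ = 8858 kg/m³, cost = 7.800 $/kg
  option Y: M = 41.8 MN·m per $
  option R: M = 24.5 MN·m per $
  option F: M = 1.51 MN·m per $
  option S: M = 0.747 MN·m per $
  option C: M = 0.305 MN·m per $
Option Y has the largest M.

option Y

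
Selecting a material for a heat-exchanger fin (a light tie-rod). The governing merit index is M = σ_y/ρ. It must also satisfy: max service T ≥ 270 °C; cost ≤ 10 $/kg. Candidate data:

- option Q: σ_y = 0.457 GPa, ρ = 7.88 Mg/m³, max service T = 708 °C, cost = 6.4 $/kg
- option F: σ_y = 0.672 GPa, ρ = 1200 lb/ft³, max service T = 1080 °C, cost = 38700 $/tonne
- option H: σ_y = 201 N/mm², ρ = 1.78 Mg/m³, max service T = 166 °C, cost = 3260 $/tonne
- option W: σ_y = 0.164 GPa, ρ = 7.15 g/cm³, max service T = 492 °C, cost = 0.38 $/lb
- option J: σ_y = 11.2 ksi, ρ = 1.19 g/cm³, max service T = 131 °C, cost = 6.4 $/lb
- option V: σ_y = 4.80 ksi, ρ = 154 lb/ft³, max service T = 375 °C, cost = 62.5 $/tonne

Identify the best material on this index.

option Q

Screen on constraints: max service T ≥ 270 °C; cost ≤ 10 $/kg. Survivors: option Q, option W, option V.
After converting to SI:
  option Q: σ_y = 457.0 MPa, ρ = 7880 kg/m³
  option W: σ_y = 164.0 MPa, ρ = 7150 kg/m³
  option V: σ_y = 33.09 MPa, ρ = 2467 kg/m³
  option Q: M = 58.0 kN·m/kg
  option W: M = 22.9 kN·m/kg
  option V: M = 13.4 kN·m/kg
Highest index: option Q.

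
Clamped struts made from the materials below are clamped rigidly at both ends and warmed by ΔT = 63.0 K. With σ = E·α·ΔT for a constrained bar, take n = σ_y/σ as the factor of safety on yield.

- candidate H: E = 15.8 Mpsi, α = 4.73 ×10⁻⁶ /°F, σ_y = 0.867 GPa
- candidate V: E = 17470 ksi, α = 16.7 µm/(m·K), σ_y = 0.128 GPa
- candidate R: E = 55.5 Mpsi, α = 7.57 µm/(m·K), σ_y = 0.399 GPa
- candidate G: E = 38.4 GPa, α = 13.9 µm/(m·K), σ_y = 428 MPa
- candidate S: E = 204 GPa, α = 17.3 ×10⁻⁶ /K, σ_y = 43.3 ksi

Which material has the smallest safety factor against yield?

candidate V

Converting E to GPa, α to ×10⁻⁶/K, σ_y to MPa, then σ and n for each:
  candidate H: E = 108.9, α = 8.51, σ_y = 867.0 → σ = 58.4 MPa, n = 14.8
  candidate V: E = 120.5, α = 16.7, σ_y = 128.0 → σ = 127 MPa, n = 1.01
  candidate R: E = 382.7, α = 7.57, σ_y = 399.0 → σ = 182 MPa, n = 2.19
  candidate G: E = 38.40, α = 13.9, σ_y = 428.0 → σ = 33.6 MPa, n = 12.7
  candidate S: E = 204.0, α = 17.3, σ_y = 298.5 → σ = 222 MPa, n = 1.34
Candidate V has the lowest safety factor, n = 1.01.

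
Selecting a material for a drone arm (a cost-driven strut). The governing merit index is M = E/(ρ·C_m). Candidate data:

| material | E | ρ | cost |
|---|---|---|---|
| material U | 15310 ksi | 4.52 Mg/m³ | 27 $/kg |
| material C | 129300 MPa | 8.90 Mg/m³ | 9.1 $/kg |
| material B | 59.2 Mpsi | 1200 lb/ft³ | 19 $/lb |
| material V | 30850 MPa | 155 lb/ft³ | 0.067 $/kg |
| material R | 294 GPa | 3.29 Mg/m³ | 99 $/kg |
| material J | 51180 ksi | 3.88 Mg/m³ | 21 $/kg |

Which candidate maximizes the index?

In SI units:
  material U: E = 105.6 GPa, ρ = 4520 kg/m³, cost = 27.00 $/kg
  material C: E = 129.3 GPa, ρ = 8900 kg/m³, cost = 9.100 $/kg
  material B: E = 408.2 GPa, ρ = 19220 kg/m³, cost = 41.89 $/kg
  material V: E = 30.85 GPa, ρ = 2483 kg/m³, cost = 0.06700 $/kg
  material R: E = 294.0 GPa, ρ = 3290 kg/m³, cost = 99.00 $/kg
  material J: E = 352.9 GPa, ρ = 3880 kg/m³, cost = 21.00 $/kg
  material V: M = 185 MN·m per $
  material J: M = 4.33 MN·m per $
  material C: M = 1.60 MN·m per $
  material R: M = 0.903 MN·m per $
  material U: M = 0.865 MN·m per $
  material B: M = 0.507 MN·m per $
The maximum is for material V.

material V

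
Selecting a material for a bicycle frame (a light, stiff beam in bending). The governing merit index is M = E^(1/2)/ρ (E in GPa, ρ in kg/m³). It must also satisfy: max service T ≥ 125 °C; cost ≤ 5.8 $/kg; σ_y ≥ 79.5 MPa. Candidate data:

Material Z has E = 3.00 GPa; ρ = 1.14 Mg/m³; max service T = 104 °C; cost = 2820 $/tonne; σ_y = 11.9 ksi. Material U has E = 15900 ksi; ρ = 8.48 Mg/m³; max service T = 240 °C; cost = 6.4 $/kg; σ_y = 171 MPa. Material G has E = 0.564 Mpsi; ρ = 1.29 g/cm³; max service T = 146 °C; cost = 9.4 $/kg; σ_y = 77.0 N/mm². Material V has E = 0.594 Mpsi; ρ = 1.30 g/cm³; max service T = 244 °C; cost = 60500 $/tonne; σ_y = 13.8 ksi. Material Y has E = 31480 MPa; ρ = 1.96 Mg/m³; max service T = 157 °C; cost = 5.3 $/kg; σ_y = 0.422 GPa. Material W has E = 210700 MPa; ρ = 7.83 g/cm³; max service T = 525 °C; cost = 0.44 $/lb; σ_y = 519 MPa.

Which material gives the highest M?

material Y

Screen on constraints: max service T ≥ 125 °C; cost ≤ 5.8 $/kg; σ_y ≥ 79.5 MPa. Survivors: material Y, material W.
Normalizing units and computing the index:
  material Y: E = 31.48 GPa, ρ = 1960 kg/m³
  material W: E = 210.7 GPa, ρ = 7830 kg/m³
  material Y: M = 2.86×10⁻³
  material W: M = 1.85×10⁻³
Material Y has the largest M.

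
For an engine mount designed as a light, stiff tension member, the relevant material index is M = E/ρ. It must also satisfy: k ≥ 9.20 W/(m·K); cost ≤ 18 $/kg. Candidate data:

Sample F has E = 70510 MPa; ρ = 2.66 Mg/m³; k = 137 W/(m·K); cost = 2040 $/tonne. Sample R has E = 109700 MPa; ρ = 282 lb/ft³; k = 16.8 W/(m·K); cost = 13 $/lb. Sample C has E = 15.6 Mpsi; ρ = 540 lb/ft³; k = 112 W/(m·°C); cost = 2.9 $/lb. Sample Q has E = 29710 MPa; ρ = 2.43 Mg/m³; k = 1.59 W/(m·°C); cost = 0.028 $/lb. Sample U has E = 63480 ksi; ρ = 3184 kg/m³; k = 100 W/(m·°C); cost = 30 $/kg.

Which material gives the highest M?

Screen on constraints: k ≥ 9.20 W/(m·K); cost ≤ 18 $/kg. Survivors: sample F, sample C.
Putting every candidate on a common basis:
  sample F: E = 70.51 GPa, ρ = 2660 kg/m³
  sample C: E = 107.6 GPa, ρ = 8650 kg/m³
  sample F: M = 26.5 MN·m/kg
  sample C: M = 12.4 MN·m/kg
Sample F ranks first.

sample F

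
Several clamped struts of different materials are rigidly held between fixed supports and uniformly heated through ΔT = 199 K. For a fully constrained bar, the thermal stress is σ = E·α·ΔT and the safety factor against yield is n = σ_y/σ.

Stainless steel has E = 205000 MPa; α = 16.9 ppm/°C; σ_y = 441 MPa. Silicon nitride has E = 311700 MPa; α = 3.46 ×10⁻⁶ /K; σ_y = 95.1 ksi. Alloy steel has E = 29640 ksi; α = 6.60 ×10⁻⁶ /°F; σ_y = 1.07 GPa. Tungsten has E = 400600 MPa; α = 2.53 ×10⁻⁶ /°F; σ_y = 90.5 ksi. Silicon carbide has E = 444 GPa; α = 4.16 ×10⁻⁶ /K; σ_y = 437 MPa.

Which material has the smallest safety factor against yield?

Converting E to GPa, α to ×10⁻⁶/K, σ_y to MPa, then σ and n for each:
  stainless steel: E = 205.0, α = 16.9, σ_y = 441.0 → σ = 689 MPa, n = 0.640
  silicon nitride: E = 311.7, α = 3.46, σ_y = 655.7 → σ = 215 MPa, n = 3.06
  alloy steel: E = 204.4, α = 11.9, σ_y = 1070 → σ = 483 MPa, n = 2.21
  tungsten: E = 400.6, α = 4.55, σ_y = 624.0 → σ = 363 MPa, n = 1.72
  silicon carbide: E = 444.0, α = 4.16, σ_y = 437.0 → σ = 368 MPa, n = 1.19
The minimum is stainless steel at n = 0.640.

stainless steel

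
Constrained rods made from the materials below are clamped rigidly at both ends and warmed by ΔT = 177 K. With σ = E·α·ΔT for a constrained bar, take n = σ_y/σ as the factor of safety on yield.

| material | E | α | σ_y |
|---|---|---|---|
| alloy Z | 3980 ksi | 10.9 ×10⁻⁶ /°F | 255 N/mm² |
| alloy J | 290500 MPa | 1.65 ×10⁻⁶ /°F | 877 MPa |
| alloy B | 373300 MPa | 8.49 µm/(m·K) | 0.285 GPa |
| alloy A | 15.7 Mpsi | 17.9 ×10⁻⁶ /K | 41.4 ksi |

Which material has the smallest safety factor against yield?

alloy B

Per material, after unit conversion:
  alloy Z: E = 27.44, α = 19.6, σ_y = 255.0 → σ = 95.3 MPa, n = 2.68
  alloy J: E = 290.5, α = 2.97, σ_y = 877.0 → σ = 153 MPa, n = 5.74
  alloy B: E = 373.3, α = 8.49, σ_y = 285.0 → σ = 561 MPa, n = 0.508
  alloy A: E = 108.2, α = 17.9, σ_y = 285.4 → σ = 343 MPa, n = 0.832
Smallest n: alloy B with n = 0.508.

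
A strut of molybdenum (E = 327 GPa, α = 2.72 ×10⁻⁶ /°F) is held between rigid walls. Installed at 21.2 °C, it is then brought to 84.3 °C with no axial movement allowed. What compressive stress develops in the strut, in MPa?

101 MPa

α = 2.72×10⁻⁶/°F × 9/5 = 4.90×10⁻⁶/K.
ΔT = 63.10 K. Constrained thermal stress σ = E·α·ΔT = 327.0×10³ MPa × 4.90×10⁻⁶ × 63.10 = 101 MPa (compressive).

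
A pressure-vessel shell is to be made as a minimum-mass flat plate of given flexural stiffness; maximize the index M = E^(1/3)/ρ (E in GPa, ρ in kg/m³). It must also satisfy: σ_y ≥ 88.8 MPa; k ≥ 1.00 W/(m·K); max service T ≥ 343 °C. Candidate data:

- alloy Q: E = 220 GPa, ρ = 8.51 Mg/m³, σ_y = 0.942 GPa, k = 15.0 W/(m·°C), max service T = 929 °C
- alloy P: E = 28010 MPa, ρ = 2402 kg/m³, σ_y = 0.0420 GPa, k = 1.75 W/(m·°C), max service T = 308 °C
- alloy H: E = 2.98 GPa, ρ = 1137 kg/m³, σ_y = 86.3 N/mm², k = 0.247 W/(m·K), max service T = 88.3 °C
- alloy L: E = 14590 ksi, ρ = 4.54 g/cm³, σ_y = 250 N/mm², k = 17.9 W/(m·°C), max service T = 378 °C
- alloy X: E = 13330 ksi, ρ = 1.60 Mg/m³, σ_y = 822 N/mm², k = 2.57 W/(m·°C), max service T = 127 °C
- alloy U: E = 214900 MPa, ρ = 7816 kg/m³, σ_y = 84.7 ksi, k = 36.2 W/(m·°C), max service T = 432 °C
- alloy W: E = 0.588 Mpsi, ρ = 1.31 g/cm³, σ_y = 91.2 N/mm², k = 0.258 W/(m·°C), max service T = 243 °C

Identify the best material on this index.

alloy L

Screen on constraints: σ_y ≥ 88.8 MPa; k ≥ 1.00 W/(m·K); max service T ≥ 343 °C. Survivors: alloy Q, alloy L, alloy U.
After converting to SI:
  alloy Q: E = 220.0 GPa, ρ = 8510 kg/m³
  alloy L: E = 100.6 GPa, ρ = 4540 kg/m³
  alloy U: E = 214.9 GPa, ρ = 7816 kg/m³
  alloy L: M = 1.02×10⁻³
  alloy U: M = 0.766×10⁻³
  alloy Q: M = 0.709×10⁻³
The maximum is for alloy L.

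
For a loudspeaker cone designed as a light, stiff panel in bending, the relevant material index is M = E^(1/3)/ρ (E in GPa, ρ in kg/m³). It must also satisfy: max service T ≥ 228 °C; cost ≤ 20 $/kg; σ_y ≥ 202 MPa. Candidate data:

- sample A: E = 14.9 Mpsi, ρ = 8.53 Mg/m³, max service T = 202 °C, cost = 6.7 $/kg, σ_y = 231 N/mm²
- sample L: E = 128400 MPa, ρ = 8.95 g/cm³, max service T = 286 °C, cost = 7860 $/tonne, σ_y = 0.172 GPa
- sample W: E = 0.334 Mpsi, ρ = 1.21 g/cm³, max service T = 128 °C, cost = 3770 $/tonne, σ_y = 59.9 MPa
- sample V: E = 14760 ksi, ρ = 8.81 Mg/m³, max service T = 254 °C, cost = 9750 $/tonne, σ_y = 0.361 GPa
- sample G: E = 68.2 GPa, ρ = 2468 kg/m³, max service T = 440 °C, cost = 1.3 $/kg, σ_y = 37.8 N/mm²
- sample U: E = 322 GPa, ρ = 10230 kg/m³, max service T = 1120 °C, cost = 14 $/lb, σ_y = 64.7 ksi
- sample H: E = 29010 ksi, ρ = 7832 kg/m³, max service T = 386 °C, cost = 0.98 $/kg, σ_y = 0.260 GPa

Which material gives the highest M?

sample H

Screen on constraints: max service T ≥ 228 °C; cost ≤ 20 $/kg; σ_y ≥ 202 MPa. Survivors: sample V, sample H.
After converting to SI:
  sample V: E = 101.8 GPa, ρ = 8810 kg/m³
  sample H: E = 200.0 GPa, ρ = 7832 kg/m³
  sample H: M = 0.747×10⁻³
  sample V: M = 0.530×10⁻³
Sample H has the largest M.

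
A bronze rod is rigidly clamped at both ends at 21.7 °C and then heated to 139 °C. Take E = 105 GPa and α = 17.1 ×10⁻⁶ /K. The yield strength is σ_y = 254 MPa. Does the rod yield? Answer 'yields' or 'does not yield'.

does not yield

ΔT = 117.3 K. Constrained thermal stress σ = E·α·ΔT = 105.0×10³ MPa × 17.1×10⁻⁶ × 117.3 = 211 MPa (compressive).
Compare to σ_y = 254 MPa: σ < σ_y, so it does not yield.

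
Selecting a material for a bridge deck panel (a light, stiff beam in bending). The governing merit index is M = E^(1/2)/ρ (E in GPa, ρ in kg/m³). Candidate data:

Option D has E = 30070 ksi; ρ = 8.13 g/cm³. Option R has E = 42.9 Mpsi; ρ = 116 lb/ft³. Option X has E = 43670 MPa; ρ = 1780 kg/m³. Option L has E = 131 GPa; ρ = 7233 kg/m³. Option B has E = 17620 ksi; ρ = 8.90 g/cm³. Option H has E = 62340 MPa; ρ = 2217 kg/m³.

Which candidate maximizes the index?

Putting every candidate on a common basis:
  option D: E = 207.3 GPa, ρ = 8130 kg/m³
  option R: E = 295.8 GPa, ρ = 1858 kg/m³
  option X: E = 43.67 GPa, ρ = 1780 kg/m³
  option L: E = 131.0 GPa, ρ = 7233 kg/m³
  option B: E = 121.5 GPa, ρ = 8900 kg/m³
  option H: E = 62.34 GPa, ρ = 2217 kg/m³
  option R: M = 9.26×10⁻³
  option X: M = 3.71×10⁻³
  option H: M = 3.56×10⁻³
  option D: M = 1.77×10⁻³
  option L: M = 1.58×10⁻³
  option B: M = 1.24×10⁻³
The maximum is for option R.

option R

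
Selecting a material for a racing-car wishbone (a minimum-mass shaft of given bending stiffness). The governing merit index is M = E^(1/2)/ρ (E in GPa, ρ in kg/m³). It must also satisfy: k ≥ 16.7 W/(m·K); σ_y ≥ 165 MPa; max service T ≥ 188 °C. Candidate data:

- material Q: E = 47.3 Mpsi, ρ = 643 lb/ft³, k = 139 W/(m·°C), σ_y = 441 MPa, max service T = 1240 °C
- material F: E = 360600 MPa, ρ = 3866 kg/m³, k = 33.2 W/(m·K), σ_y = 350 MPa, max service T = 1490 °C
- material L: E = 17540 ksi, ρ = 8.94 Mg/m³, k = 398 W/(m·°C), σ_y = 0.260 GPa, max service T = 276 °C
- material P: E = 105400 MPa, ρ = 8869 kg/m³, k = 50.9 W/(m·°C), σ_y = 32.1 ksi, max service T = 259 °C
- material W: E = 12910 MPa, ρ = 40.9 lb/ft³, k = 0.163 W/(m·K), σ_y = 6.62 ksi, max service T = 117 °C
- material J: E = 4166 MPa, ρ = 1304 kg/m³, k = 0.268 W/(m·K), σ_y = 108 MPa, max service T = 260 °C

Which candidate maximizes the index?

Screen on constraints: k ≥ 16.7 W/(m·K); σ_y ≥ 165 MPa; max service T ≥ 188 °C. Survivors: material Q, material F, material L, material P.
Normalizing units and computing the index:
  material Q: E = 326.1 GPa, ρ = 10300 kg/m³
  material F: E = 360.6 GPa, ρ = 3866 kg/m³
  material L: E = 120.9 GPa, ρ = 8940 kg/m³
  material P: E = 105.4 GPa, ρ = 8869 kg/m³
  material F: M = 4.91×10⁻³
  material Q: M = 1.75×10⁻³
  material L: M = 1.23×10⁻³
  material P: M = 1.16×10⁻³
The maximum is for material F.

material F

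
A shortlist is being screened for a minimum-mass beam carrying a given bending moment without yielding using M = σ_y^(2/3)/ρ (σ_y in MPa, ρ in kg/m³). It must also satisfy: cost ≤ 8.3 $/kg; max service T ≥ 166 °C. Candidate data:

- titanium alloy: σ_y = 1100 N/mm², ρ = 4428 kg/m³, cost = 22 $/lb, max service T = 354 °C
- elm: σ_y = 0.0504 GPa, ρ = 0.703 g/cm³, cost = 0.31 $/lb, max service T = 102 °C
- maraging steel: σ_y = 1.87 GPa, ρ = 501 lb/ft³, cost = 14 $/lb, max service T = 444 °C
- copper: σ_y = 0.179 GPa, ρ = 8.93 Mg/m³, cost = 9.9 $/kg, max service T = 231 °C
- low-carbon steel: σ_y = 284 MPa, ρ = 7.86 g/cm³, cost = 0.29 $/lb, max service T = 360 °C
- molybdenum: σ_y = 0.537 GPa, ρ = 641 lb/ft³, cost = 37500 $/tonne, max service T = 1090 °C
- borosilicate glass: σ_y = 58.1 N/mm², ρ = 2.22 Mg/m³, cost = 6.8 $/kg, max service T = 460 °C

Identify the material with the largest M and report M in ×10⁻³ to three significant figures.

Screen on constraints: cost ≤ 8.3 $/kg; max service T ≥ 166 °C. Survivors: low-carbon steel, borosilicate glass.
After converting to SI:
  low-carbon steel: σ_y = 284.0 MPa, ρ = 7860 kg/m³
  borosilicate glass: σ_y = 58.10 MPa, ρ = 2220 kg/m³
  borosilicate glass: M = 6.76×10⁻³
  low-carbon steel: M = 5.50×10⁻³
Highest index: borosilicate glass.

borosilicate glass, M = 6.76×10⁻³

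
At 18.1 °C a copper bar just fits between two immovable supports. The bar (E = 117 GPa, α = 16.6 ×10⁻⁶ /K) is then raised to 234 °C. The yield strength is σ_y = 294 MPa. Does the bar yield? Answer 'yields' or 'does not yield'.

yields

ΔT = 215.9 K. Constrained thermal stress σ = E·α·ΔT = 117.0×10³ MPa × 16.6×10⁻⁶ × 215.9 = 419 MPa (compressive).
Compare to σ_y = 294 MPa: σ ≥ σ_y, so it yields.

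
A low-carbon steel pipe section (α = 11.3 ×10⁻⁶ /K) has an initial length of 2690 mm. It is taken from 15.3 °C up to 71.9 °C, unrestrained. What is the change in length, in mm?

ΔT = 71.9 − 15.3 = 56.60 K.
ΔL = α·L₀·ΔT = 11.3×10⁻⁶ × 2690 mm × 56.60 K = 1.72 mm.

1.72 mm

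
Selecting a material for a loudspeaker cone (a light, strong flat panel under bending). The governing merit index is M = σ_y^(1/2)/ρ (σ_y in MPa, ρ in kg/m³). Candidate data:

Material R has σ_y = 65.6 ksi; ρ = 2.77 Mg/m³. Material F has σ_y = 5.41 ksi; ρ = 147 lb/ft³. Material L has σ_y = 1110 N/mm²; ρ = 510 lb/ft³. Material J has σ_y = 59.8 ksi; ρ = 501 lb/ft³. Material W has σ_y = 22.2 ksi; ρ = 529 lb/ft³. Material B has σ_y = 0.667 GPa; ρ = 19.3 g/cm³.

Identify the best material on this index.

Putting every candidate on a common basis:
  material R: σ_y = 452.3 MPa, ρ = 2770 kg/m³
  material F: σ_y = 37.30 MPa, ρ = 2355 kg/m³
  material L: σ_y = 1110 MPa, ρ = 8169 kg/m³
  material J: σ_y = 412.3 MPa, ρ = 8025 kg/m³
  material W: σ_y = 153.1 MPa, ρ = 8474 kg/m³
  material B: σ_y = 667.0 MPa, ρ = 19300 kg/m³
  material R: M = 7.68×10⁻³
  material L: M = 4.08×10⁻³
  material F: M = 2.59×10⁻³
  material J: M = 2.53×10⁻³
  material W: M = 1.46×10⁻³
  material B: M = 1.34×10⁻³
The maximum is for material R.

material R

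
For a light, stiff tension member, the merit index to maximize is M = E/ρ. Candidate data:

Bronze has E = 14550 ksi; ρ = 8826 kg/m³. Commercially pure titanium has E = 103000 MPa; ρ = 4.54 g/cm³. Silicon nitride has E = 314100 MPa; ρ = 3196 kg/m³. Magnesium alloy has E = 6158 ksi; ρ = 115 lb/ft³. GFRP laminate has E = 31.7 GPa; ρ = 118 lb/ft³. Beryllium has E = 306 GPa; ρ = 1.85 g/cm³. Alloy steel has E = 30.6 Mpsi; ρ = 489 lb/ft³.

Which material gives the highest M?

beryllium

In SI units:
  bronze: E = 100.3 GPa, ρ = 8826 kg/m³
  commercially pure titanium: E = 103.0 GPa, ρ = 4540 kg/m³
  silicon nitride: E = 314.1 GPa, ρ = 3196 kg/m³
  magnesium alloy: E = 42.46 GPa, ρ = 1842 kg/m³
  GFRP laminate: E = 31.70 GPa, ρ = 1890 kg/m³
  beryllium: E = 306.0 GPa, ρ = 1850 kg/m³
  alloy steel: E = 211.0 GPa, ρ = 7833 kg/m³
  beryllium: M = 165 MN·m/kg
  silicon nitride: M = 98.3 MN·m/kg
  alloy steel: M = 26.9 MN·m/kg
  magnesium alloy: M = 23.0 MN·m/kg
  commercially pure titanium: M = 22.7 MN·m/kg
  GFRP laminate: M = 16.8 MN·m/kg
  bronze: M = 11.4 MN·m/kg
Beryllium has the largest M.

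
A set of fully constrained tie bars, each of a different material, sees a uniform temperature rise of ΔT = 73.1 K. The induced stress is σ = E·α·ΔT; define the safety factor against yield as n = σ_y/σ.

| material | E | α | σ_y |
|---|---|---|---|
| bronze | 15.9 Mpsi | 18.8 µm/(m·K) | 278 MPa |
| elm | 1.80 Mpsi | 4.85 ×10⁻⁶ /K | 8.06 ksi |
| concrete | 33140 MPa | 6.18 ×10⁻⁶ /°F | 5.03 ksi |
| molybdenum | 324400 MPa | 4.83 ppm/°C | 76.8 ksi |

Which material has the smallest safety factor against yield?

concrete

In consistent units (E in GPa, α in ×10⁻⁶/K, σ_y in MPa):
  bronze: E = 109.6, α = 18.8, σ_y = 278.0 → σ = 151 MPa, n = 1.85
  elm: E = 12.41, α = 4.85, σ_y = 55.57 → σ = 4.40 MPa, n = 12.6
  concrete: E = 33.14, α = 11.1, σ_y = 34.68 → σ = 26.9 MPa, n = 1.29
  molybdenum: E = 324.4, α = 4.83, σ_y = 529.5 → σ = 115 MPa, n = 4.62
The minimum is concrete at n = 1.29.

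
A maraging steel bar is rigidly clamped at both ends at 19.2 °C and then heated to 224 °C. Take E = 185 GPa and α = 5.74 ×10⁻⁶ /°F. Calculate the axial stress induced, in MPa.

391 MPa

α = 5.74×10⁻⁶/°F × 9/5 = 10.3×10⁻⁶/K.
ΔT = 204.8 K. Constrained thermal stress σ = E·α·ΔT = 185.0×10³ MPa × 10.3×10⁻⁶ × 204.8 = 391 MPa (compressive).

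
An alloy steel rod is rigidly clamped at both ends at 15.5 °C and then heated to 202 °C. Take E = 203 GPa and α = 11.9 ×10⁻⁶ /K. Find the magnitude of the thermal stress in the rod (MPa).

ΔT = 186.5 K. Constrained thermal stress σ = E·α·ΔT = 203.0×10³ MPa × 11.9×10⁻⁶ × 186.5 = 451 MPa (compressive).

451 MPa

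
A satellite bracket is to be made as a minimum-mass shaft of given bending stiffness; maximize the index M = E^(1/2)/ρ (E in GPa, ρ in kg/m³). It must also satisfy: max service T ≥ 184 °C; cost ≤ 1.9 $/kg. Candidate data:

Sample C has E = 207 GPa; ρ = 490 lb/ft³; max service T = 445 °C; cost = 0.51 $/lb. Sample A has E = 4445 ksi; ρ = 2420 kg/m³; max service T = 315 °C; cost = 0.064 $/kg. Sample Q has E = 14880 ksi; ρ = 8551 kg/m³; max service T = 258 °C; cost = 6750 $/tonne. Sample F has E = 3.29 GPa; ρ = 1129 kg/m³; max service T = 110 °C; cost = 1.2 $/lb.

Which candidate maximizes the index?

Screen on constraints: max service T ≥ 184 °C; cost ≤ 1.9 $/kg. Survivors: sample C, sample A.
Convert each candidate to consistent units, then evaluate M:
  sample C: E = 207.0 GPa, ρ = 7849 kg/m³
  sample A: E = 30.65 GPa, ρ = 2420 kg/m³
  sample A: M = 2.29×10⁻³
  sample C: M = 1.83×10⁻³
Sample A has the largest M.

sample A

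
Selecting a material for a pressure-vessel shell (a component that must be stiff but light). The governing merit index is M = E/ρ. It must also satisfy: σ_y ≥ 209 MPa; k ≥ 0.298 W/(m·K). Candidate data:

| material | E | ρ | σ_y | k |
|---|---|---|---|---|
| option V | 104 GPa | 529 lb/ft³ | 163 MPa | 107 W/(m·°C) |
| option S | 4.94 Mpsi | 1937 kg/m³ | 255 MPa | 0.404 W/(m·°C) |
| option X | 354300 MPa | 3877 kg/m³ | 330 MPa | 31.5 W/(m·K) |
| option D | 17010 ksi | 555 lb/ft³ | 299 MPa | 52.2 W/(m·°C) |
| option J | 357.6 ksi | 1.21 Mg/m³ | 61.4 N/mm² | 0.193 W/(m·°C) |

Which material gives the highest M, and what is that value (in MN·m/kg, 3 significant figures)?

option X, M = 91.4 MN·m/kg

Screen on constraints: σ_y ≥ 209 MPa; k ≥ 0.298 W/(m·K). Survivors: option S, option X, option D.
After converting to SI:
  option S: E = 34.06 GPa, ρ = 1937 kg/m³
  option X: E = 354.3 GPa, ρ = 3877 kg/m³
  option D: E = 117.3 GPa, ρ = 8890 kg/m³
  option X: M = 91.4 MN·m/kg
  option S: M = 17.6 MN·m/kg
  option D: M = 13.2 MN·m/kg
Option X has the largest M.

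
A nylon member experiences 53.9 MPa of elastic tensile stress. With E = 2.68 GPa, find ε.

0.0201

ε = σ/E = 53.9 / 2680 = 0.0201.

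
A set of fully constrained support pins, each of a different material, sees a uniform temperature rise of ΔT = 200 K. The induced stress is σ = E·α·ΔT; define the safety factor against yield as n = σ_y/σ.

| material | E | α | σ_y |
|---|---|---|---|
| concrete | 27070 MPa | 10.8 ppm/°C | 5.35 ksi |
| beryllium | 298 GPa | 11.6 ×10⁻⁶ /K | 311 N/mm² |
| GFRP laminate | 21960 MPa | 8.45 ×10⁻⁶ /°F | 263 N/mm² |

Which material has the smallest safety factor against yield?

Converting E to GPa, α to ×10⁻⁶/K, σ_y to MPa, then σ and n for each:
  concrete: E = 27.07, α = 10.8, σ_y = 36.89 → σ = 58.5 MPa, n = 0.631
  beryllium: E = 298.0, α = 11.6, σ_y = 311.0 → σ = 691 MPa, n = 0.450
  GFRP laminate: E = 21.96, α = 15.2, σ_y = 263.0 → σ = 66.8 MPa, n = 3.94
Smallest n: beryllium with n = 0.450.

beryllium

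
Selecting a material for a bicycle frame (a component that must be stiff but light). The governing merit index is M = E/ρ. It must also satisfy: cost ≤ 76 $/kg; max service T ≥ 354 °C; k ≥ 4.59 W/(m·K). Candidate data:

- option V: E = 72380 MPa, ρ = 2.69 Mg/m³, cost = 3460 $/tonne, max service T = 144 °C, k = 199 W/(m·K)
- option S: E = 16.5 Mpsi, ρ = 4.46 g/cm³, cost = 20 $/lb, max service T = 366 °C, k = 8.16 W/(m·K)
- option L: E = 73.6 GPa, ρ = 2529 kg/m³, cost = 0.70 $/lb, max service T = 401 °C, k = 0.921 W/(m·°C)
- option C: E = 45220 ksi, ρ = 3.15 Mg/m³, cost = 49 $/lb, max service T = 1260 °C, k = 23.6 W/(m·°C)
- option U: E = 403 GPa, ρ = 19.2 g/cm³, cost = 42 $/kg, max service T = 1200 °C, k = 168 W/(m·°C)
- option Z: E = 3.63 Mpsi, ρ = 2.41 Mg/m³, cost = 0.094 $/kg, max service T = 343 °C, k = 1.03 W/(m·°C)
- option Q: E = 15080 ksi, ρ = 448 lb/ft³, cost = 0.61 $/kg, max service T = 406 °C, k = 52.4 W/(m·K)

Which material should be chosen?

option S

Screen on constraints: cost ≤ 76 $/kg; max service T ≥ 354 °C; k ≥ 4.59 W/(m·K). Survivors: option S, option U, option Q.
Putting every candidate on a common basis:
  option S: E = 113.8 GPa, ρ = 4460 kg/m³
  option U: E = 403.0 GPa, ρ = 19200 kg/m³
  option Q: E = 104.0 GPa, ρ = 7176 kg/m³
  option S: M = 25.5 MN·m/kg
  option U: M = 21.0 MN·m/kg
  option Q: M = 14.5 MN·m/kg
Option S ranks first.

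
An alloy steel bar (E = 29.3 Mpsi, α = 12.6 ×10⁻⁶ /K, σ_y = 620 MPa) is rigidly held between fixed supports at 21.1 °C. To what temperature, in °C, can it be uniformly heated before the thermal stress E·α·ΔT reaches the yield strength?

265 °C

E = 29.3 Mpsi = 202.0 GPa.
E·α·ΔT = 620.0 MPa ⇒ ΔT = 620.0 / (202.0×10³ × 12.6×10⁻⁶) = 243.6 K.
T = 21.1 + 243.6 = 264.7 °C.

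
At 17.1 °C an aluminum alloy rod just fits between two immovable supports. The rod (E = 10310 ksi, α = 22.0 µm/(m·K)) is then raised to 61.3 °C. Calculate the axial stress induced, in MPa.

69.1 MPa

E = 10310 ksi = 71.08 GPa.
ΔT = 44.20 K. Constrained thermal stress σ = E·α·ΔT = 71.08×10³ MPa × 22.0×10⁻⁶ × 44.20 = 69.1 MPa (compressive).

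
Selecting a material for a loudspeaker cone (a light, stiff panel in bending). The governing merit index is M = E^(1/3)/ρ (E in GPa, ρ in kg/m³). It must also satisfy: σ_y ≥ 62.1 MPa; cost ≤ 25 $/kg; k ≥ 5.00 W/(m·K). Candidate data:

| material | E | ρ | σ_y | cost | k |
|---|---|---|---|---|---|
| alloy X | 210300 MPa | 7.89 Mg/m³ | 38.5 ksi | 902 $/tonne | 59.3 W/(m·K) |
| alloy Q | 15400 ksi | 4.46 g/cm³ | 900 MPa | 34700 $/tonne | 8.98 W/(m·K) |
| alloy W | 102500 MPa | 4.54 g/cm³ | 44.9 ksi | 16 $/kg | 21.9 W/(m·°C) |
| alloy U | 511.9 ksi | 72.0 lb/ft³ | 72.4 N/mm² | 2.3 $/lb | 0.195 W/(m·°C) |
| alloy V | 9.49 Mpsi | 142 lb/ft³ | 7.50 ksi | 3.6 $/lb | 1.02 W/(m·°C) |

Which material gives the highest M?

alloy W

Screen on constraints: σ_y ≥ 62.1 MPa; cost ≤ 25 $/kg; k ≥ 5.00 W/(m·K). Survivors: alloy X, alloy W.
Putting every candidate on a common basis:
  alloy X: E = 210.3 GPa, ρ = 7890 kg/m³
  alloy W: E = 102.5 GPa, ρ = 4540 kg/m³
  alloy W: M = 1.03×10⁻³
  alloy X: M = 0.754×10⁻³
Alloy W has the largest M.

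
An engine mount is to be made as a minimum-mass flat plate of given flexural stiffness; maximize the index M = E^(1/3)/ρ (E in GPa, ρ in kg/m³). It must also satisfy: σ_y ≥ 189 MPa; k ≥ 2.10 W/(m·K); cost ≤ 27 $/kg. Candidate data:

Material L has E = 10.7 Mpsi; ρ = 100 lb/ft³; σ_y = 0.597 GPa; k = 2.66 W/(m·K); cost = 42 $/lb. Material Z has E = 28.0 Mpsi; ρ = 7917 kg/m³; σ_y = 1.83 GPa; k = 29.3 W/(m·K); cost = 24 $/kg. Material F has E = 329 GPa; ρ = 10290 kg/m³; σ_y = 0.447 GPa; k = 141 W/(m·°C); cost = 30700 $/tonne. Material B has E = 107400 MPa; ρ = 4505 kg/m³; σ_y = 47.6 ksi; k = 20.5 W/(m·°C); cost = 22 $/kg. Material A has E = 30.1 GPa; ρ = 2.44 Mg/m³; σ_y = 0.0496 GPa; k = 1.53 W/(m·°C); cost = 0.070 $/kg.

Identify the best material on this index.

Screen on constraints: σ_y ≥ 189 MPa; k ≥ 2.10 W/(m·K); cost ≤ 27 $/kg. Survivors: material Z, material B.
Putting every candidate on a common basis:
  material Z: E = 193.1 GPa, ρ = 7917 kg/m³
  material B: E = 107.4 GPa, ρ = 4505 kg/m³
  material B: M = 1.06×10⁻³
  material Z: M = 0.730×10⁻³
Highest index: material B.

material B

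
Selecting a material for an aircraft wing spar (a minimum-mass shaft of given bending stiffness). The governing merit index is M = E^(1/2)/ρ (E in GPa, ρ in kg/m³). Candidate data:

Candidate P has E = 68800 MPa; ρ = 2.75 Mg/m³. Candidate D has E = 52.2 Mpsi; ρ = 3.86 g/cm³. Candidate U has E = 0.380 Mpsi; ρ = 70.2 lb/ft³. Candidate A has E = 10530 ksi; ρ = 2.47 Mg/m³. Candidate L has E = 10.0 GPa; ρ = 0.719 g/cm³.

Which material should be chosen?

candidate D

Putting every candidate on a common basis:
  candidate P: E = 68.80 GPa, ρ = 2750 kg/m³
  candidate D: E = 359.9 GPa, ρ = 3860 kg/m³
  candidate U: E = 2.620 GPa, ρ = 1124 kg/m³
  candidate A: E = 72.60 GPa, ρ = 2470 kg/m³
  candidate L: E = 10.00 GPa, ρ = 719.0 kg/m³
  candidate D: M = 4.91×10⁻³
  candidate L: M = 4.40×10⁻³
  candidate A: M = 3.45×10⁻³
  candidate P: M = 3.02×10⁻³
  candidate U: M = 1.44×10⁻³
Candidate D has the largest M.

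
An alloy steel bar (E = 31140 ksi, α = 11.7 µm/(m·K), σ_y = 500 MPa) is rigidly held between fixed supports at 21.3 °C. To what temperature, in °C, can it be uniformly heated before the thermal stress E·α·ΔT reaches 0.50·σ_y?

121 °C

E = 31140 ksi = 214.7 GPa.
E·α·ΔT = 250.0 MPa ⇒ ΔT = 250.0 / (214.7×10³ × 11.7×10⁻⁶) = 99.52 K.
T = 21.3 + 99.52 = 120.8 °C.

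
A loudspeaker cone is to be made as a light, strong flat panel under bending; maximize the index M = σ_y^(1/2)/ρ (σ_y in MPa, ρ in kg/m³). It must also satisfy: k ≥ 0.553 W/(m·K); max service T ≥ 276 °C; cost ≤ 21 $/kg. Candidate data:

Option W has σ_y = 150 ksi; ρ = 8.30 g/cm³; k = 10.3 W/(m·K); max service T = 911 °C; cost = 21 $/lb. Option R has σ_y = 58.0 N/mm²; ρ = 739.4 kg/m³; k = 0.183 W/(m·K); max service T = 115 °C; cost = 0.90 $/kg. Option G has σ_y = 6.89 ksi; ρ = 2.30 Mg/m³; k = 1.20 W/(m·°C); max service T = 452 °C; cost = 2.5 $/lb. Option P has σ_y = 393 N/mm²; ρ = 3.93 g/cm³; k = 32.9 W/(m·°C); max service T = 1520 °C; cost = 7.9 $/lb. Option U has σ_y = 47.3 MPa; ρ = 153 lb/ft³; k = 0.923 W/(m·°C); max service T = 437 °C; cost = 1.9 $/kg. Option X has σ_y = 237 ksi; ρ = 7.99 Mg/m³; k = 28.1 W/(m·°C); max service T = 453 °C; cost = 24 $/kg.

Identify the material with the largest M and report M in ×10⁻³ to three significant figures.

option P, M = 5.04×10⁻³

Screen on constraints: k ≥ 0.553 W/(m·K); max service T ≥ 276 °C; cost ≤ 21 $/kg. Survivors: option G, option P, option U.
After converting to SI:
  option G: σ_y = 47.50 MPa, ρ = 2300 kg/m³
  option P: σ_y = 393.0 MPa, ρ = 3930 kg/m³
  option U: σ_y = 47.30 MPa, ρ = 2451 kg/m³
  option P: M = 5.04×10⁻³
  option G: M = 3.00×10⁻³
  option U: M = 2.81×10⁻³
Option P ranks first.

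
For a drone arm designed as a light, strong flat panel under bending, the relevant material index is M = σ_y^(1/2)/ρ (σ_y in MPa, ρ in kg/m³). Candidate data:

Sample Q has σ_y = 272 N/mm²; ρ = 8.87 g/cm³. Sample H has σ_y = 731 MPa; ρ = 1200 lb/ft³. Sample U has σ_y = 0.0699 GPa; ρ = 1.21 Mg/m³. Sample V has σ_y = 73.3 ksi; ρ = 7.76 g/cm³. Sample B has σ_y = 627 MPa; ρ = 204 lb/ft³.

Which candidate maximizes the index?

Convert each candidate to consistent units, then evaluate M:
  sample Q: σ_y = 272.0 MPa, ρ = 8870 kg/m³
  sample H: σ_y = 731.0 MPa, ρ = 19220 kg/m³
  sample U: σ_y = 69.90 MPa, ρ = 1210 kg/m³
  sample V: σ_y = 505.4 MPa, ρ = 7760 kg/m³
  sample B: σ_y = 627.0 MPa, ρ = 3268 kg/m³
  sample B: M = 7.66×10⁻³
  sample U: M = 6.91×10⁻³
  sample V: M = 2.90×10⁻³
  sample Q: M = 1.86×10⁻³
  sample H: M = 1.41×10⁻³
The maximum is for sample B.

sample B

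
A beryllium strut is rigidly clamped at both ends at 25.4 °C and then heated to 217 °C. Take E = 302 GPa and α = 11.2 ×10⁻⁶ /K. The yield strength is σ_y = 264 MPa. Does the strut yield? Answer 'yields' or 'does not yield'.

yields

ΔT = 191.6 K. Constrained thermal stress σ = E·α·ΔT = 302.0×10³ MPa × 11.2×10⁻⁶ × 191.6 = 648 MPa (compressive).
Compare to σ_y = 264 MPa: σ ≥ σ_y, so it yields.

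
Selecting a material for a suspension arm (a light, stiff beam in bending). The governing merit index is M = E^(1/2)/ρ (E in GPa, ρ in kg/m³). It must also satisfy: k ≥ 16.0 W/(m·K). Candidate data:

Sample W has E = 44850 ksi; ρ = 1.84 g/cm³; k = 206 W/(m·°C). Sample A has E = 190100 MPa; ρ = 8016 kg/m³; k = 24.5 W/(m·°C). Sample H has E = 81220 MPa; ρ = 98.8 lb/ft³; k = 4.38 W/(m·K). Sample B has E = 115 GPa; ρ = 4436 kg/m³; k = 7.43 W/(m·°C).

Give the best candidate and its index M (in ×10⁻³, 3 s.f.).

Screen on constraints: k ≥ 16.0 W/(m·K). Survivors: sample W, sample A.
In SI units:
  sample W: E = 309.2 GPa, ρ = 1840 kg/m³
  sample A: E = 190.1 GPa, ρ = 8016 kg/m³
  sample W: M = 9.56×10⁻³
  sample A: M = 1.72×10⁻³
The maximum is for sample W.

sample W, M = 9.56×10⁻³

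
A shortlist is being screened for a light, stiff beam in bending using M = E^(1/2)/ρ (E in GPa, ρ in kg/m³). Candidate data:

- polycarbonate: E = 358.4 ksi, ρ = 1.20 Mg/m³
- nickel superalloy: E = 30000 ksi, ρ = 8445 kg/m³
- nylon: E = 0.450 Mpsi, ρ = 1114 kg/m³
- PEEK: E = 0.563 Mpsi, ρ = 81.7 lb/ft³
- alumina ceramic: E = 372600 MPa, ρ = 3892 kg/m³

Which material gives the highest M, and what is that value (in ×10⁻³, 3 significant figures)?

alumina ceramic, M = 4.96×10⁻³

Convert each candidate to consistent units, then evaluate M:
  polycarbonate: E = 2.471 GPa, ρ = 1200 kg/m³
  nickel superalloy: E = 206.8 GPa, ρ = 8445 kg/m³
  nylon: E = 3.103 GPa, ρ = 1114 kg/m³
  PEEK: E = 3.882 GPa, ρ = 1309 kg/m³
  alumina ceramic: E = 372.6 GPa, ρ = 3892 kg/m³
  alumina ceramic: M = 4.96×10⁻³
  nickel superalloy: M = 1.70×10⁻³
  nylon: M = 1.58×10⁻³
  PEEK: M = 1.51×10⁻³
  polycarbonate: M = 1.31×10⁻³
Highest index: alumina ceramic.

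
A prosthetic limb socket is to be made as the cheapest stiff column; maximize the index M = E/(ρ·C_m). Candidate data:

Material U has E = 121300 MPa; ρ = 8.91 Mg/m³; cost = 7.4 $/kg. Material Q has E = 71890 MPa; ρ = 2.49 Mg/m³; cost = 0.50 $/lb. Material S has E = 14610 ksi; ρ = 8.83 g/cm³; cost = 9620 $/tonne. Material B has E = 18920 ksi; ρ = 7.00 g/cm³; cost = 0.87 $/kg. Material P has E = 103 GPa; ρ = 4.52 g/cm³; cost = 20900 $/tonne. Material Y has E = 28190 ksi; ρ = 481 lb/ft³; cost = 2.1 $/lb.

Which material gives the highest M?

Putting every candidate on a common basis:
  material U: E = 121.3 GPa, ρ = 8910 kg/m³, cost = 7.400 $/kg
  material Q: E = 71.89 GPa, ρ = 2490 kg/m³, cost = 1.102 $/kg
  material S: E = 100.7 GPa, ρ = 8830 kg/m³, cost = 9.620 $/kg
  material B: E = 130.4 GPa, ρ = 7000 kg/m³, cost = 0.8700 $/kg
  material P: E = 103.0 GPa, ρ = 4520 kg/m³, cost = 20.90 $/kg
  material Y: E = 194.4 GPa, ρ = 7705 kg/m³, cost = 4.630 $/kg
  material Q: M = 26.2 MN·m per $
  material B: M = 21.4 MN·m per $
  material Y: M = 5.45 MN·m per $
  material U: M = 1.84 MN·m per $
  material S: M = 1.19 MN·m per $
  material P: M = 1.09 MN·m per $
Material Q has the largest M.

material Q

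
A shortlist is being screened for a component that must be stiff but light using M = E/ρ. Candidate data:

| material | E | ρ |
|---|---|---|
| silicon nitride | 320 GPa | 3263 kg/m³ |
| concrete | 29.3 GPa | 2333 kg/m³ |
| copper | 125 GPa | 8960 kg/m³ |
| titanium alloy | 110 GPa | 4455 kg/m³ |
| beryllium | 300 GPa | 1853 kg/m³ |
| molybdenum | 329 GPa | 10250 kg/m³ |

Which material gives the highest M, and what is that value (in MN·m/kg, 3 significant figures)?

Per-candidate index values:
  beryllium: M = 162 MN·m/kg
  silicon nitride: M = 98.1 MN·m/kg
  molybdenum: M = 32.1 MN·m/kg
  titanium alloy: M = 24.7 MN·m/kg
  copper: M = 14.0 MN·m/kg
  concrete: M = 12.6 MN·m/kg
Beryllium ranks first.

beryllium, M = 162 MN·m/kg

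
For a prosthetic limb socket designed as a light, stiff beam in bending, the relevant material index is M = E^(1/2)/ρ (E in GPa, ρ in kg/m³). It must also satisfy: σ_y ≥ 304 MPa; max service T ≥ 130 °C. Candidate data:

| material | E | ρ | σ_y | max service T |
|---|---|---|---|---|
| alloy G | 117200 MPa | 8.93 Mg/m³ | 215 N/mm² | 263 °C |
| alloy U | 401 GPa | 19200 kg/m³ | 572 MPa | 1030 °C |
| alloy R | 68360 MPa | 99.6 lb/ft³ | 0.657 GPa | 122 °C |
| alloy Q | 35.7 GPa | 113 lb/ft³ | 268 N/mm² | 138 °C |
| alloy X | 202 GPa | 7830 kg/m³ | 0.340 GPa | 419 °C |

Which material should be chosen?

Screen on constraints: σ_y ≥ 304 MPa; max service T ≥ 130 °C. Survivors: alloy U, alloy X.
Normalizing units and computing the index:
  alloy U: E = 401.0 GPa, ρ = 19200 kg/m³
  alloy X: E = 202.0 GPa, ρ = 7830 kg/m³
  alloy X: M = 1.82×10⁻³
  alloy U: M = 1.04×10⁻³
Alloy X ranks first.

alloy X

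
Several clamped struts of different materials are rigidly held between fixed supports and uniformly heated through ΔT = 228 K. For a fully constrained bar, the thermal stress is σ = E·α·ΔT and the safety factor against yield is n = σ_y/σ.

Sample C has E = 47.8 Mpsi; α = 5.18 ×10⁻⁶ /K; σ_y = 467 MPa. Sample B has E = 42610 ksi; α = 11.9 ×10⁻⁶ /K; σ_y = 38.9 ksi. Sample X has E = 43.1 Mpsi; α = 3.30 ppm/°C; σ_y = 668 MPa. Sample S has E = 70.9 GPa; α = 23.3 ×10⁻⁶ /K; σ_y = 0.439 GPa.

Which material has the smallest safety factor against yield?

With everything in SI (GPa, ×10⁻⁶/K, MPa):
  sample C: E = 329.6, α = 5.18, σ_y = 467.0 → σ = 389 MPa, n = 1.20
  sample B: E = 293.8, α = 11.9, σ_y = 268.2 → σ = 797 MPa, n = 0.336
  sample X: E = 297.2, α = 3.30, σ_y = 668.0 → σ = 224 MPa, n = 2.99
  sample S: E = 70.90, α = 23.3, σ_y = 439.0 → σ = 377 MPa, n = 1.17
The minimum is sample B at n = 0.336.

sample B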